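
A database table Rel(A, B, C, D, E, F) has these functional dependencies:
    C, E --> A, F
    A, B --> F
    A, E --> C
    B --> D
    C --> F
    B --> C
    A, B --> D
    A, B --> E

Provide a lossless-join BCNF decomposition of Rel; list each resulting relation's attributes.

Candidate keys of the original relation: {A, B}, {B, E}.
Within {A, B, C, D, E, F}: {C, E}⁺ ∩ {A, B, C, D, E, F} = {A, C, E, F}, not the whole set, so C, E --> A, F violates BCNF; decompose into {A, C, E, F} and {B, C, D, E}.
Within {A, C, E, F}: {C}⁺ ∩ {A, C, E, F} = {C, F}, not the whole set, so C --> F violates BCNF; decompose into {C, F} and {A, C, E}.
{C, F} is in BCNF.
{A, C, E} is in BCNF.
Within {B, C, D, E}: {B}⁺ ∩ {B, C, D, E} = {B, C, D}, not the whole set, so B --> C, D violates BCNF; decompose into {B, C, D} and {B, E}.
{B, C, D} is in BCNF.
{B, E} is in BCNF.

{A, C, E}; {B, C, D}; {B, E}; {C, F}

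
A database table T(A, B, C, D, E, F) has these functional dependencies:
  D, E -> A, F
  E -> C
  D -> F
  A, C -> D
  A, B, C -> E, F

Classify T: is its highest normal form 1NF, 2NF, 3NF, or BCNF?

1NF

Candidate keys: {A, B, C}, {A, B, E}, {B, D, E}. Prime attributes: {A, B, C, D, E}.
D, E -> A, F breaks BCNF: {D, E}⁺ = {A, C, D, E, F}, so {D, E} is not a superkey.
D, E -> A, F has non-prime {F} on the right and a non-superkey on the left, so 3NF fails.
{A, C} is a proper subset of the key {A, B, C}, and {A, C}⁺ contains the non-prime attribute {F} — a partial dependency, so 2NF is violated.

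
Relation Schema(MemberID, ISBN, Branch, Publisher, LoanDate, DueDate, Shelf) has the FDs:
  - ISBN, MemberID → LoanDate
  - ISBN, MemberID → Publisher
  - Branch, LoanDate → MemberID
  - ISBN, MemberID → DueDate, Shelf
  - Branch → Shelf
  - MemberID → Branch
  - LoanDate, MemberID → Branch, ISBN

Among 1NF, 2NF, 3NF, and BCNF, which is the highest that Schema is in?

Candidate keys: {Branch, LoanDate}, {ISBN, MemberID}, {LoanDate, MemberID}. Prime attributes: {Branch, ISBN, LoanDate, MemberID}.
Branch → Shelf breaks BCNF: {Branch}⁺ = {Branch, Shelf}, so {Branch} is not a superkey.
Branch → Shelf determines the non-prime attribute {Shelf} from a non-superkey — 3NF is violated.
{Branch} is a proper subset of the key {Branch, LoanDate}, and {Branch}⁺ contains the non-prime attribute {Shelf} — a partial dependency, so 2NF is violated.

1NF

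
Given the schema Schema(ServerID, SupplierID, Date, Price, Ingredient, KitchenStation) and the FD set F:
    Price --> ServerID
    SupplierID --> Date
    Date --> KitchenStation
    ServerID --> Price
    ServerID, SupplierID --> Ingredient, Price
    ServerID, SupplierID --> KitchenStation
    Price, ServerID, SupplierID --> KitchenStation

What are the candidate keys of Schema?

{Price, SupplierID}, {ServerID, SupplierID}

{SupplierID} never appears on the right of any FD, so every key must include it.
Closure of {Price, SupplierID} is {Date, Ingredient, KitchenStation, Price, ServerID, SupplierID}, the whole schema; {Price, SupplierID} is a candidate key.
Closure of {ServerID, SupplierID} is {Date, Ingredient, KitchenStation, Price, ServerID, SupplierID}, the whole schema; {ServerID, SupplierID} is a candidate key.
These are minimal and exhaustive — every other superkey contains one of them.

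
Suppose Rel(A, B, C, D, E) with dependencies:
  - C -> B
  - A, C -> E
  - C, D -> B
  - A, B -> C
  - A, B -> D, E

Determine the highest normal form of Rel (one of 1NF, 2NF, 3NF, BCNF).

3NF

Candidate keys: {A, B}, {A, C}. Prime attributes: {A, B, C}.
For C -> B we have {C}⁺ = {B, C}; {C} is not a superkey, so BCNF fails.
Its right-hand attributes {B} are all prime, as are those of every other non-superkey FD — the relation is in 3NF.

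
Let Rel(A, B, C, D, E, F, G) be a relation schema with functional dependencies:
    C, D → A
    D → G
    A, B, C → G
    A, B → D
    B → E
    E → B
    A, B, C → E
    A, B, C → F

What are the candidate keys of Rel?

{A, B, C}, {A, C, E}, {B, C, D}, {C, D, E}

{C} never appears on the right of any FD, so every key must include it.
{A, B, C}⁺ = {A, B, C, D, E, F, G}, which is every attribute, so {A, B, C} is a candidate key.
{A, C, E}⁺ = {A, B, C, D, E, F, G}, which is every attribute, so {A, C, E} is a candidate key.
{B, C, D}⁺ = {A, B, C, D, E, F, G}, which is every attribute, so {B, C, D} is a candidate key.
{C, D, E}⁺ = {A, B, C, D, E, F, G}, which is every attribute, so {C, D, E} is a candidate key.
Any other superkey properly contains one of these, so there are no further candidate keys.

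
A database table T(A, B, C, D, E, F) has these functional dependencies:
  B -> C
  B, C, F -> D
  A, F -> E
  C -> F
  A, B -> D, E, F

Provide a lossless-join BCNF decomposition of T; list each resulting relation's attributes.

Candidate key of the original relation: {A, B}.
Within {A, B, C, D, E, F}: {B}⁺ ∩ {A, B, C, D, E, F} = {B, C, D, F}, not the whole set, so B -> C, D, F violates BCNF; decompose into {B, C, D, F} and {A, B, E}.
Within {B, C, D, F}: {C}⁺ ∩ {B, C, D, F} = {C, F}, not the whole set, so C -> F violates BCNF; decompose into {C, F} and {B, C, D}.
{C, F} is in BCNF.
{B, C, D} is in BCNF.
{A, B, E} is in BCNF.

{A, B, E}; {B, C, D}; {C, F}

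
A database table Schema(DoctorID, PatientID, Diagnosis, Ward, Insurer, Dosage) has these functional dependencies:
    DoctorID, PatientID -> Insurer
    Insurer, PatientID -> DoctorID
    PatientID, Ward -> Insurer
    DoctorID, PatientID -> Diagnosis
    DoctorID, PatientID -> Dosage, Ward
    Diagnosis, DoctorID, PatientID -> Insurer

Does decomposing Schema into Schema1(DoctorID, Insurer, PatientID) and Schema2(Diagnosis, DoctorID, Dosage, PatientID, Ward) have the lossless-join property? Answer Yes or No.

The shared attributes are {DoctorID, PatientID} and {DoctorID, PatientID}⁺ = {Diagnosis, DoctorID, Dosage, Insurer, PatientID, Ward}.
This includes all of Schema1, so the common attributes are a superkey of Schema1 — the join is lossless.

Yes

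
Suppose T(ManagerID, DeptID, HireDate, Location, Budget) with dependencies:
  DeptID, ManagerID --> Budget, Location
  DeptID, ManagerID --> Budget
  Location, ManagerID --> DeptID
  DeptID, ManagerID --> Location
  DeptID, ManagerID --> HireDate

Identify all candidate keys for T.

{DeptID, ManagerID}, {Location, ManagerID}

{ManagerID} never appears on the right of any FD, so every key must include it.
{DeptID, ManagerID}⁺ = {Budget, DeptID, HireDate, Location, ManagerID}, which is every attribute, so {DeptID, ManagerID} is a candidate key.
{Location, ManagerID}⁺ = {Budget, DeptID, HireDate, Location, ManagerID}, which is every attribute, so {Location, ManagerID} is a candidate key.
Any other superkey properly contains one of these, so there are no further candidate keys.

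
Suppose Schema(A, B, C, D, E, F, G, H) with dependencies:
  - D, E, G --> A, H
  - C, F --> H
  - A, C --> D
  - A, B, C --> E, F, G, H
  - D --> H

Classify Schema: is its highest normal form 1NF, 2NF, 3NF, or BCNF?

Candidate keys: {A, B, C}, {B, C, D, E, G}. Prime attributes: {A, B, C, D, E, G}.
For D, E, G --> A, H we have {D, E, G}⁺ = {A, D, E, G, H}; {D, E, G} is not a superkey, so BCNF fails.
D, E, G --> A, H has non-prime {H} on the right and a non-superkey on the left, so 3NF fails.
{A, C} is a proper subset of the key {A, B, C}, and {A, C}⁺ contains the non-prime attribute {H} — a partial dependency, so 2NF is violated.

1NF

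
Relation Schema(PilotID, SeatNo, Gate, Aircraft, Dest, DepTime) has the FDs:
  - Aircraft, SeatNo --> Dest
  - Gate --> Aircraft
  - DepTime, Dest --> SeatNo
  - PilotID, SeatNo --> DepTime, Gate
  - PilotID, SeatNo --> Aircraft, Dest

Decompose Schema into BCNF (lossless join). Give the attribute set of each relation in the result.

Candidate keys of the original relation: {DepTime, Dest, PilotID}, {PilotID, SeatNo}.
In {Aircraft, DepTime, Dest, Gate, PilotID, SeatNo}, {Aircraft, SeatNo} is not a superkey ({Aircraft, SeatNo}⁺ restricted to this set is {Aircraft, Dest, SeatNo}), so split on Aircraft, SeatNo --> Dest into {Aircraft, Dest, SeatNo} and {Aircraft, DepTime, Gate, PilotID, SeatNo}.
{Aircraft, Dest, SeatNo} has no BCNF violation.
In {Aircraft, DepTime, Gate, PilotID, SeatNo}, {Gate} is not a superkey ({Gate}⁺ restricted to this set is {Aircraft, Gate}), so split on Gate --> Aircraft into {Aircraft, Gate} and {DepTime, Gate, PilotID, SeatNo}.
{Aircraft, Gate} has no BCNF violation.
{DepTime, Gate, PilotID, SeatNo} has no BCNF violation.

{Aircraft, Dest, SeatNo}; {Aircraft, Gate}; {DepTime, Gate, PilotID, SeatNo}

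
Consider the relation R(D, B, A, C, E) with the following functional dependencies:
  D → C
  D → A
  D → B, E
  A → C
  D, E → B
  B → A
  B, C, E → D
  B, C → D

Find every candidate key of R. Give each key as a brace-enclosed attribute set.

{B} is a candidate key since {B}⁺ = {A, B, C, D, E} covers every attribute.
{D} is a candidate key since {D}⁺ = {A, B, C, D, E} covers every attribute.
These are minimal and exhaustive — every other superkey contains one of them.

{B}, {D}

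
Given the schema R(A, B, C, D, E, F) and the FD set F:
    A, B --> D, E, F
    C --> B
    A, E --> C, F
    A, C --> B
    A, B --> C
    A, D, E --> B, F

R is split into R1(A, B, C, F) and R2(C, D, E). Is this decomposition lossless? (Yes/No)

The shared attributes are {C} and {C}⁺ = {B, C}.
Neither R1 nor R2 is contained in that closure, so the decomposition is lossy.

No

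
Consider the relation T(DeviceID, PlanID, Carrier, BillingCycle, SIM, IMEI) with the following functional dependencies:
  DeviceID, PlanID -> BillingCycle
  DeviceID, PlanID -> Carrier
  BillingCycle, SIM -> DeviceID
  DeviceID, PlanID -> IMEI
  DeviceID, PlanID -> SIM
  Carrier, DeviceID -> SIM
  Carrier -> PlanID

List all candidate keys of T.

{BillingCycle, Carrier, SIM}, {BillingCycle, PlanID, SIM}, {Carrier, DeviceID}, {DeviceID, PlanID}

{Carrier, DeviceID} is a candidate key since {Carrier, DeviceID}⁺ = {BillingCycle, Carrier, DeviceID, IMEI, PlanID, SIM} covers every attribute.
{DeviceID, PlanID} is a candidate key since {DeviceID, PlanID}⁺ = {BillingCycle, Carrier, DeviceID, IMEI, PlanID, SIM} covers every attribute.
{BillingCycle, Carrier, SIM} is a candidate key since {BillingCycle, Carrier, SIM}⁺ = {BillingCycle, Carrier, DeviceID, IMEI, PlanID, SIM} covers every attribute.
{BillingCycle, PlanID, SIM} is a candidate key since {BillingCycle, PlanID, SIM}⁺ = {BillingCycle, Carrier, DeviceID, IMEI, PlanID, SIM} covers every attribute.
Any other superkey properly contains one of these, so there are no further candidate keys.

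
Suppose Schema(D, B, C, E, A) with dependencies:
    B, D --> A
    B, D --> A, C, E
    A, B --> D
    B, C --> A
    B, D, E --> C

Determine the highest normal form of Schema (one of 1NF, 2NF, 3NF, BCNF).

BCNF

Candidate keys: {A, B}, {B, C}, {B, D}. Prime attributes: {A, B, C, D}.
Every FD has a superkey on the left, so the relation is in BCNF.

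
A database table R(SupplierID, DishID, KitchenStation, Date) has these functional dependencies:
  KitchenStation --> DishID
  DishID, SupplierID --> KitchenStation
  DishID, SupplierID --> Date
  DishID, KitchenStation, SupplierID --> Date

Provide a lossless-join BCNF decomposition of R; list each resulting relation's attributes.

Candidate keys of the original relation: {DishID, SupplierID}, {KitchenStation, SupplierID}.
In {Date, DishID, KitchenStation, SupplierID}, {KitchenStation} is not a superkey ({KitchenStation}⁺ restricted to this set is {DishID, KitchenStation}), so split on KitchenStation --> DishID into {DishID, KitchenStation} and {Date, KitchenStation, SupplierID}.
{DishID, KitchenStation} is in BCNF.
{Date, KitchenStation, SupplierID} is in BCNF.

{Date, KitchenStation, SupplierID}; {DishID, KitchenStation}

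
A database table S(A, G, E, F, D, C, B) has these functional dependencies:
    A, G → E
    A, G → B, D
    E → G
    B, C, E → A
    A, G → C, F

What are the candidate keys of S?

{A, E}, {A, G}, {B, C, E}

{A, E}⁺ = {A, B, C, D, E, F, G} — all of the relation — so {A, E} is a candidate key.
{A, G}⁺ = {A, B, C, D, E, F, G} — all of the relation — so {A, G} is a candidate key.
{B, C, E}⁺ = {A, B, C, D, E, F, G} — all of the relation — so {B, C, E} is a candidate key.
No proper subset of any of these is a key, and no other minimal superkey exists.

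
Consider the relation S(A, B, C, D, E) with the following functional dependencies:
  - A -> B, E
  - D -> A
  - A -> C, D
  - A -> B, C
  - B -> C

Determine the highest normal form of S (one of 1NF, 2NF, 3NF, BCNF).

Candidate keys: {A}, {D}. Prime attributes: {A, D}.
B -> C: {B}⁺ = {B, C}, which is not all of the attributes, so the left side is not a superkey — BCNF is violated.
Because {C} is non-prime and the left side of B -> C is not a superkey, the relation is not in 3NF.
All keys have size 1, which rules out partial dependencies — 2NF is satisfied.

2NF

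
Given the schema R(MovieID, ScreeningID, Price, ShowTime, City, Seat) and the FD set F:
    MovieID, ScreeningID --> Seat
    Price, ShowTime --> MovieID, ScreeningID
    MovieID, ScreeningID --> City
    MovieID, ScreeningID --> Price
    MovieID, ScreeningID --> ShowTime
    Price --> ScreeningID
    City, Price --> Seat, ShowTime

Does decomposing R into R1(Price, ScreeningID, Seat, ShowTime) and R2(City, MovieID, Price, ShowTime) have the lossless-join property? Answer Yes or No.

R1 ∩ R2 = {Price, ShowTime}; its closure under F is {City, MovieID, Price, ScreeningID, Seat, ShowTime}.
This includes all of R1, so the common attributes are a superkey of R1 — the join is lossless.

Yes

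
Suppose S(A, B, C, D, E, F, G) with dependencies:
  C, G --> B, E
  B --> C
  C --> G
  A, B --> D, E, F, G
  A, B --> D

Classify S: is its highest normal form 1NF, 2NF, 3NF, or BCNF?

1NF

Candidate keys: {A, B}, {A, C}. Prime attributes: {A, B, C}.
C, G --> B, E breaks BCNF: {C, G}⁺ = {B, C, E, G}, so {C, G} is not a superkey.
C, G --> B, E determines the non-prime attribute {E} from a non-superkey — 3NF is violated.
The proper key subset {B} of {A, B} determines non-prime {E, G}, so the relation is not even in 2NF.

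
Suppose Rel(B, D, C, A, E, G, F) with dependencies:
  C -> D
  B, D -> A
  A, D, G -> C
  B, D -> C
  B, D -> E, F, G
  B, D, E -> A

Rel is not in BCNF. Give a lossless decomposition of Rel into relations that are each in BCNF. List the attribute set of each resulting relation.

Candidate keys of the original relation: {B, C}, {B, D}.
Within {A, B, C, D, E, F, G}: {C}⁺ ∩ {A, B, C, D, E, F, G} = {C, D}, not the whole set, so C -> D violates BCNF; decompose into {C, D} and {A, B, C, E, F, G}.
{C, D} has no BCNF violation.
{A, B, C, E, F, G} has no BCNF violation.

{A, B, C, E, F, G}; {C, D}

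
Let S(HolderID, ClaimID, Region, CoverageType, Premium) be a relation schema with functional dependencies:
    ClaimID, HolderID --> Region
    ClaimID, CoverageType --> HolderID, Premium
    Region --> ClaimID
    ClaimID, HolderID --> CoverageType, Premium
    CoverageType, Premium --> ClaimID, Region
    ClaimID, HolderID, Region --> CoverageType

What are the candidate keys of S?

{ClaimID, CoverageType}, {ClaimID, HolderID}, {CoverageType, Premium}, {CoverageType, Region}, {HolderID, Region}

{ClaimID, CoverageType} is a candidate key since {ClaimID, CoverageType}⁺ = {ClaimID, CoverageType, HolderID, Premium, Region} covers every attribute.
{ClaimID, HolderID} is a candidate key since {ClaimID, HolderID}⁺ = {ClaimID, CoverageType, HolderID, Premium, Region} covers every attribute.
{CoverageType, Premium} is a candidate key since {CoverageType, Premium}⁺ = {ClaimID, CoverageType, HolderID, Premium, Region} covers every attribute.
{CoverageType, Region} is a candidate key since {CoverageType, Region}⁺ = {ClaimID, CoverageType, HolderID, Premium, Region} covers every attribute.
{HolderID, Region} is a candidate key since {HolderID, Region}⁺ = {ClaimID, CoverageType, HolderID, Premium, Region} covers every attribute.
These are minimal and exhaustive — every other superkey contains one of them.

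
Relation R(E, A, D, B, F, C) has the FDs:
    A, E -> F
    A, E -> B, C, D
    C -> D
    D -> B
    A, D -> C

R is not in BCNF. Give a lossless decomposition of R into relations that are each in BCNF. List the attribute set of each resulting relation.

{A, C, E, F}; {B, D}; {C, D}

Candidate key of the original relation: {A, E}.
Within {A, B, C, D, E, F}: {C}⁺ ∩ {A, B, C, D, E, F} = {B, C, D}, not the whole set, so C -> B, D violates BCNF; decompose into {B, C, D} and {A, C, E, F}.
Within {B, C, D}: {D}⁺ ∩ {B, C, D} = {B, D}, not the whole set, so D -> B violates BCNF; decompose into {B, D} and {C, D}.
{B, D} has no BCNF violation.
{C, D} has no BCNF violation.
{A, C, E, F} has no BCNF violation.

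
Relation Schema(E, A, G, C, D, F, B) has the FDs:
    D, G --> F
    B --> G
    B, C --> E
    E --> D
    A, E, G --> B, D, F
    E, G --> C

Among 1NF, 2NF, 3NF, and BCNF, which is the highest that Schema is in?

1NF

Candidate keys: {A, B, C}, {A, B, E}, {A, E, G}. Prime attributes: {A, B, C, E, G}.
For D, G --> F we have {D, G}⁺ = {D, F, G}; {D, G} is not a superkey, so BCNF fails.
D, G --> F has non-prime {F} on the right and a non-superkey on the left, so 3NF fails.
{B, C} is a proper subset of the key {A, B, C}, and {B, C}⁺ contains the non-prime attributes {D, F} — a partial dependency, so 2NF is violated.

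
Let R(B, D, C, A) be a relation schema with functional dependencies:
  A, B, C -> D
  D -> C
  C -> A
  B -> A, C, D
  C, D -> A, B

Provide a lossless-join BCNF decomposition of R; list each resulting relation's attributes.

{A, C}; {B, C, D}

Candidate keys of the original relation: {B}, {D}.
Within {A, B, C, D}: {C}⁺ ∩ {A, B, C, D} = {A, C}, not the whole set, so C -> A violates BCNF; decompose into {A, C} and {B, C, D}.
{A, C} is in BCNF.
{B, C, D} is in BCNF.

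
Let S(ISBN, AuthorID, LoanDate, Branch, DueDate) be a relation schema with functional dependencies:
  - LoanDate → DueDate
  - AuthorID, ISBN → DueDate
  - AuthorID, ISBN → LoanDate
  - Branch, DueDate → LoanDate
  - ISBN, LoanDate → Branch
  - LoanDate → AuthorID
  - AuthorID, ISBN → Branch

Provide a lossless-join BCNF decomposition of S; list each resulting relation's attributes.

Candidate keys of the original relation: {AuthorID, ISBN}, {Branch, DueDate, ISBN}, {ISBN, LoanDate}.
{AuthorID, Branch, DueDate, ISBN, LoanDate}: {LoanDate} determines {AuthorID, DueDate, LoanDate} here but is not a superkey — split on LoanDate → AuthorID, DueDate, giving {AuthorID, DueDate, LoanDate} and {Branch, ISBN, LoanDate}.
{AuthorID, DueDate, LoanDate} is in BCNF.
{Branch, ISBN, LoanDate} is in BCNF.

{AuthorID, DueDate, LoanDate}; {Branch, ISBN, LoanDate}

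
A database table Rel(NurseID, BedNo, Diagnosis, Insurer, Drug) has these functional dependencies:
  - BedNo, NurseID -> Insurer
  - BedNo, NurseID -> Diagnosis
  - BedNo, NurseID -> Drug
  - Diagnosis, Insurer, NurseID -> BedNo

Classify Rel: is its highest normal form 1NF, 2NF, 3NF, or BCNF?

Candidate keys: {BedNo, NurseID}, {Diagnosis, Insurer, NurseID}. Prime attributes: {BedNo, Diagnosis, Insurer, NurseID}.
Every FD has a superkey on the left, so the relation is in BCNF.

BCNF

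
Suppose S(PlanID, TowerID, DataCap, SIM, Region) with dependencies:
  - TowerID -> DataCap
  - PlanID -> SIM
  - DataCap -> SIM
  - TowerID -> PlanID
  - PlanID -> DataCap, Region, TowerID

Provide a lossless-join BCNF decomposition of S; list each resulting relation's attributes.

Candidate keys of the original relation: {PlanID}, {TowerID}.
Within {DataCap, PlanID, Region, SIM, TowerID}: {DataCap}⁺ ∩ {DataCap, PlanID, Region, SIM, TowerID} = {DataCap, SIM}, not the whole set, so DataCap -> SIM violates BCNF; decompose into {DataCap, SIM} and {DataCap, PlanID, Region, TowerID}.
{DataCap, SIM} is in BCNF.
{DataCap, PlanID, Region, TowerID} is in BCNF.

{DataCap, PlanID, Region, TowerID}; {DataCap, SIM}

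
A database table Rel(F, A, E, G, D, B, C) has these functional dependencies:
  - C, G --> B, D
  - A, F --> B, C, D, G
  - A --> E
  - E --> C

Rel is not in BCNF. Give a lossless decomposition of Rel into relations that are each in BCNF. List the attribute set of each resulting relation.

{A, E}; {A, F, G}; {B, C, D, G}; {C, E}

Candidate key of the original relation: {A, F}.
In {A, B, C, D, E, F, G}, {C, G} is not a superkey ({C, G}⁺ restricted to this set is {B, C, D, G}), so split on C, G --> B, D into {B, C, D, G} and {A, C, E, F, G}.
{B, C, D, G} is in BCNF.
In {A, C, E, F, G}, {A} is not a superkey ({A}⁺ restricted to this set is {A, C, E}), so split on A --> C, E into {A, C, E} and {A, F, G}.
In {A, C, E}, {E} is not a superkey ({E}⁺ restricted to this set is {C, E}), so split on E --> C into {C, E} and {A, E}.
{C, E} is in BCNF.
{A, E} is in BCNF.
{A, F, G} is in BCNF.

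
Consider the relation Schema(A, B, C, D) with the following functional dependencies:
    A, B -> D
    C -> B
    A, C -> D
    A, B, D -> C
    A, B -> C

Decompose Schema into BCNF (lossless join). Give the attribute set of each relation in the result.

{A, C, D}; {B, C}

Candidate keys of the original relation: {A, B}, {A, C}.
In {A, B, C, D}, {C} is not a superkey ({C}⁺ restricted to this set is {B, C}), so split on C -> B into {B, C} and {A, C, D}.
{B, C} has no BCNF violation.
{A, C, D} has no BCNF violation.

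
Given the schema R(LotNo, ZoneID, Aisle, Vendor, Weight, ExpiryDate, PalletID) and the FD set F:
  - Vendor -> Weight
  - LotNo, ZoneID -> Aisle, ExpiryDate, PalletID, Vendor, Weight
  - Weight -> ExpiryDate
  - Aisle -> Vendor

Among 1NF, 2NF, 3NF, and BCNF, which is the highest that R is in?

2NF

Candidate key: {LotNo, ZoneID}. Prime attributes: {LotNo, ZoneID}.
Vendor -> Weight: {Vendor}⁺ = {ExpiryDate, Vendor, Weight}, which is not all of the attributes, so the left side is not a superkey — BCNF is violated.
Vendor -> Weight determines the non-prime attribute {Weight} from a non-superkey — 3NF is violated.
No proper subset of a key has a non-prime attribute in its closure, so there is no partial dependency; 2NF holds.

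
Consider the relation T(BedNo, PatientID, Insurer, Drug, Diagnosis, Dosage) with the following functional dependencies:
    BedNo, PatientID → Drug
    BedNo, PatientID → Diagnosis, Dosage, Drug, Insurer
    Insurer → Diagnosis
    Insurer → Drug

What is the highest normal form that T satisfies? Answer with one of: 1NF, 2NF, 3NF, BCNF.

2NF

Candidate key: {BedNo, PatientID}. Prime attributes: {BedNo, PatientID}.
Insurer → Diagnosis: {Insurer}⁺ = {Diagnosis, Drug, Insurer}, which is not all of the attributes, so the left side is not a superkey — BCNF is violated.
Insurer → Diagnosis determines the non-prime attribute {Diagnosis} from a non-superkey — 3NF is violated.
Checking every proper subset of each key, none determines a non-prime attribute — 2NF is satisfied.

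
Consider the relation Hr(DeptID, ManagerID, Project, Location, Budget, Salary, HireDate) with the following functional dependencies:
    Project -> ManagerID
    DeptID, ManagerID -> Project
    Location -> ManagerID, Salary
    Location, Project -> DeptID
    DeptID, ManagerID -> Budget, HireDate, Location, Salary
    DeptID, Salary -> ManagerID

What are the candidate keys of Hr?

{DeptID, Location}⁺ = {Budget, DeptID, HireDate, Location, ManagerID, Project, Salary}, which is every attribute, so {DeptID, Location} is a candidate key.
{DeptID, ManagerID}⁺ = {Budget, DeptID, HireDate, Location, ManagerID, Project, Salary}, which is every attribute, so {DeptID, ManagerID} is a candidate key.
{DeptID, Project}⁺ = {Budget, DeptID, HireDate, Location, ManagerID, Project, Salary}, which is every attribute, so {DeptID, Project} is a candidate key.
{DeptID, Salary}⁺ = {Budget, DeptID, HireDate, Location, ManagerID, Project, Salary}, which is every attribute, so {DeptID, Salary} is a candidate key.
{Location, Project}⁺ = {Budget, DeptID, HireDate, Location, ManagerID, Project, Salary}, which is every attribute, so {Location, Project} is a candidate key.
Any other superkey properly contains one of these, so there are no further candidate keys.

{DeptID, Location}, {DeptID, ManagerID}, {DeptID, Project}, {DeptID, Salary}, {Location, Project}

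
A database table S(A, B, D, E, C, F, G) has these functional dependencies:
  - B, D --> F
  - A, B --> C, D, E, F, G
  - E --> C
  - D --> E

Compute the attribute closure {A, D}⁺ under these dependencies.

{A, C, D, E}

Start with {A, D}.
D --> E applies; add {E} → now {A, D, E}.
E --> C applies; add {C} → now {A, C, D, E}.
No further FD applies.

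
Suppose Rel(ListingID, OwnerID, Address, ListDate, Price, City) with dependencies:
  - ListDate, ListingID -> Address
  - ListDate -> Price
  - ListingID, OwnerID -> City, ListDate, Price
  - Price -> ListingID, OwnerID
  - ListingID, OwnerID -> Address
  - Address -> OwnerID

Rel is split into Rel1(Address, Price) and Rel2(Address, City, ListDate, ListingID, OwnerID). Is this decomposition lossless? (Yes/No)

Rel1 ∩ Rel2 = {Address}; its closure under F is {Address, OwnerID}.
Neither Rel1 nor Rel2 is contained in that closure, so the decomposition is lossy.

No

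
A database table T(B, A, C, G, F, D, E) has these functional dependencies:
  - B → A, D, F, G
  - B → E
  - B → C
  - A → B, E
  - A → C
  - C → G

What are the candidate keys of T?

Closure of {A} is {A, B, C, D, E, F, G}, the whole schema; {A} is a candidate key.
Closure of {B} is {A, B, C, D, E, F, G}, the whole schema; {B} is a candidate key.
Any other superkey properly contains one of these, so there are no further candidate keys.

{A}, {B}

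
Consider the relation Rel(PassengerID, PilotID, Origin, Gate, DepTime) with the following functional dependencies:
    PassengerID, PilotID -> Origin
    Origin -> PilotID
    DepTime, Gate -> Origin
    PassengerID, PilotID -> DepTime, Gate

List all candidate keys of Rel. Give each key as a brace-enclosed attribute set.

{PassengerID} never appears on the right of any FD, so every key must include it.
{Origin, PassengerID} is a candidate key since {Origin, PassengerID}⁺ = {DepTime, Gate, Origin, PassengerID, PilotID} covers every attribute.
{PassengerID, PilotID} is a candidate key since {PassengerID, PilotID}⁺ = {DepTime, Gate, Origin, PassengerID, PilotID} covers every attribute.
{DepTime, Gate, PassengerID} is a candidate key since {DepTime, Gate, PassengerID}⁺ = {DepTime, Gate, Origin, PassengerID, PilotID} covers every attribute.
These are minimal and exhaustive — every other superkey contains one of them.

{DepTime, Gate, PassengerID}, {Origin, PassengerID}, {PassengerID, PilotID}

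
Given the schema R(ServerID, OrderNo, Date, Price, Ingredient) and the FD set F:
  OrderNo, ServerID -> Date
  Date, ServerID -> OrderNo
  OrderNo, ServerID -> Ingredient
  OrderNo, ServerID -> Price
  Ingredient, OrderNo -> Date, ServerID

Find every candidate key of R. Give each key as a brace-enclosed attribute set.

{Date, ServerID}⁺ = {Date, Ingredient, OrderNo, Price, ServerID} — all of the relation — so {Date, ServerID} is a candidate key.
{Ingredient, OrderNo}⁺ = {Date, Ingredient, OrderNo, Price, ServerID} — all of the relation — so {Ingredient, OrderNo} is a candidate key.
{OrderNo, ServerID}⁺ = {Date, Ingredient, OrderNo, Price, ServerID} — all of the relation — so {OrderNo, ServerID} is a candidate key.
No proper subset of any of these is a key, and no other minimal superkey exists.

{Date, ServerID}, {Ingredient, OrderNo}, {OrderNo, ServerID}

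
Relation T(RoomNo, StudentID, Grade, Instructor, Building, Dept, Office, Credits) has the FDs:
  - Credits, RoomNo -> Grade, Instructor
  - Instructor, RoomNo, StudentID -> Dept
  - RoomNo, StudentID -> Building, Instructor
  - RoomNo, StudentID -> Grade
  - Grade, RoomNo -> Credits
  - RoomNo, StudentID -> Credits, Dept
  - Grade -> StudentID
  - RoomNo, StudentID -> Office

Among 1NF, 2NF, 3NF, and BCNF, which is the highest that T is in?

3NF

Candidate keys: {Credits, RoomNo}, {Grade, RoomNo}, {RoomNo, StudentID}. Prime attributes: {Credits, Grade, RoomNo, StudentID}.
For Grade -> StudentID we have {Grade}⁺ = {Grade, StudentID}; {Grade} is not a superkey, so BCNF fails.
Its right-hand attributes {StudentID} are all prime, as are those of every other non-superkey FD — the relation is in 3NF.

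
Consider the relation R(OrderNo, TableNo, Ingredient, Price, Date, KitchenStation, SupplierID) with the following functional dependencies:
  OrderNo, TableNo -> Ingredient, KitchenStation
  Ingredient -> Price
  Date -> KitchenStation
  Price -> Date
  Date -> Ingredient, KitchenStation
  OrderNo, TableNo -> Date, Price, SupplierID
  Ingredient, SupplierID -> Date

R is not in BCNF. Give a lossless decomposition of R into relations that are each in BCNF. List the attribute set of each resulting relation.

Candidate key of the original relation: {OrderNo, TableNo}.
In {Date, Ingredient, KitchenStation, OrderNo, Price, SupplierID, TableNo}, {Ingredient} is not a superkey ({Ingredient}⁺ restricted to this set is {Date, Ingredient, KitchenStation, Price}), so split on Ingredient -> Date, KitchenStation, Price into {Date, Ingredient, KitchenStation, Price} and {Ingredient, OrderNo, SupplierID, TableNo}.
{Date, Ingredient, KitchenStation, Price}: every determinant is a superkey — BCNF.
{Ingredient, OrderNo, SupplierID, TableNo}: every determinant is a superkey — BCNF.

{Date, Ingredient, KitchenStation, Price}; {Ingredient, OrderNo, SupplierID, TableNo}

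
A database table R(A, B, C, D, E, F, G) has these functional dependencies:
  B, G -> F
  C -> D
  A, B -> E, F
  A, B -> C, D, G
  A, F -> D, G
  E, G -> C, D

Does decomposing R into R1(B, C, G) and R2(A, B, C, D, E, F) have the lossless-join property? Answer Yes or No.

No

R1 ∩ R2 = {B, C}; its closure under F is {B, C, D}.
R1 ⊄ {B, C, D} and R2 ⊄ {B, C, D}, so the split is lossy.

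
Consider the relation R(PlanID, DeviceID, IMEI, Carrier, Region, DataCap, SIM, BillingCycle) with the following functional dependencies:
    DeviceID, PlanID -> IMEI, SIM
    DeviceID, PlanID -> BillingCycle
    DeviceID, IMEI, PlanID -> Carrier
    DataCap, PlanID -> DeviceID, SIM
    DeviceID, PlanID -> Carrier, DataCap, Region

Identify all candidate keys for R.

{DataCap, PlanID}, {DeviceID, PlanID}

No FD produces {PlanID}, so it must be in every candidate key.
{DataCap, PlanID} is a candidate key since {DataCap, PlanID}⁺ = {BillingCycle, Carrier, DataCap, DeviceID, IMEI, PlanID, Region, SIM} covers every attribute.
{DeviceID, PlanID} is a candidate key since {DeviceID, PlanID}⁺ = {BillingCycle, Carrier, DataCap, DeviceID, IMEI, PlanID, Region, SIM} covers every attribute.
No proper subset of any of these is a key, and no other minimal superkey exists.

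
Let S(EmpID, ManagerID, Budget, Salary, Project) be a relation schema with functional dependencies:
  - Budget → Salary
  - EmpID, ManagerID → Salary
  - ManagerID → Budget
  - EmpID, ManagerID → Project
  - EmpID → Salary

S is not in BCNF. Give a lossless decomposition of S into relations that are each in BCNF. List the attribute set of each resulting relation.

{Budget, ManagerID}; {Budget, Salary}; {EmpID, ManagerID, Project}

Candidate key of the original relation: {EmpID, ManagerID}.
Within {Budget, EmpID, ManagerID, Project, Salary}: {Budget}⁺ ∩ {Budget, EmpID, ManagerID, Project, Salary} = {Budget, Salary}, not the whole set, so Budget → Salary violates BCNF; decompose into {Budget, Salary} and {Budget, EmpID, ManagerID, Project}.
{Budget, Salary}: every determinant is a superkey — BCNF.
Within {Budget, EmpID, ManagerID, Project}: {ManagerID}⁺ ∩ {Budget, EmpID, ManagerID, Project} = {Budget, ManagerID}, not the whole set, so ManagerID → Budget violates BCNF; decompose into {Budget, ManagerID} and {EmpID, ManagerID, Project}.
{Budget, ManagerID}: every determinant is a superkey — BCNF.
{EmpID, ManagerID, Project}: every determinant is a superkey — BCNF.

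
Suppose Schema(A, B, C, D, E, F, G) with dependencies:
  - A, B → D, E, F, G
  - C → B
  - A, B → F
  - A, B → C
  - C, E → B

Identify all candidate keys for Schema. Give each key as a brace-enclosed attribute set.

{A} never appears on the right of any FD, so every key must include it.
{A, B}⁺ = {A, B, C, D, E, F, G}, which is every attribute, so {A, B} is a candidate key.
{A, C}⁺ = {A, B, C, D, E, F, G}, which is every attribute, so {A, C} is a candidate key.
Any other superkey properly contains one of these, so there are no further candidate keys.

{A, B}, {A, C}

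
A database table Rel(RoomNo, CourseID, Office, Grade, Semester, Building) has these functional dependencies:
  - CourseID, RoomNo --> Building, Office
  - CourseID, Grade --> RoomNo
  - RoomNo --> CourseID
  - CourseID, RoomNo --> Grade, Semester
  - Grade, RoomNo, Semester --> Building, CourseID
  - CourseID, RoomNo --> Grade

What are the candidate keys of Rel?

{CourseID, Grade}, {RoomNo}

{RoomNo}⁺ = {Building, CourseID, Grade, Office, RoomNo, Semester} — all of the relation — so {RoomNo} is a candidate key.
{CourseID, Grade}⁺ = {Building, CourseID, Grade, Office, RoomNo, Semester} — all of the relation — so {CourseID, Grade} is a candidate key.
No proper subset of any of these is a key, and no other minimal superkey exists.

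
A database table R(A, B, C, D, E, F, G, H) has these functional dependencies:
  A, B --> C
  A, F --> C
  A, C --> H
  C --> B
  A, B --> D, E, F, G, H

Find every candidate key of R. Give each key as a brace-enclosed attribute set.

Attributes never on any right-hand side: {A} — every candidate key must contain it.
{A, B}⁺ = {A, B, C, D, E, F, G, H} — all of the relation — so {A, B} is a candidate key.
{A, C}⁺ = {A, B, C, D, E, F, G, H} — all of the relation — so {A, C} is a candidate key.
{A, F}⁺ = {A, B, C, D, E, F, G, H} — all of the relation — so {A, F} is a candidate key.
These are minimal and exhaustive — every other superkey contains one of them.

{A, B}, {A, C}, {A, F}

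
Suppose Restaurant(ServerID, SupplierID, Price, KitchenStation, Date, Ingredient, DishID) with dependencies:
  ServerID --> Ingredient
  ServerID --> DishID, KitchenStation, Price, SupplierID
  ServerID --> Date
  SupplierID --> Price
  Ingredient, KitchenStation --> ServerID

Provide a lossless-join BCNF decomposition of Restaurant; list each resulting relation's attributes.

{Date, DishID, Ingredient, KitchenStation, ServerID, SupplierID}; {Price, SupplierID}

Candidate keys of the original relation: {Ingredient, KitchenStation}, {ServerID}.
Within {Date, DishID, Ingredient, KitchenStation, Price, ServerID, SupplierID}: {SupplierID}⁺ ∩ {Date, DishID, Ingredient, KitchenStation, Price, ServerID, SupplierID} = {Price, SupplierID}, not the whole set, so SupplierID --> Price violates BCNF; decompose into {Price, SupplierID} and {Date, DishID, Ingredient, KitchenStation, ServerID, SupplierID}.
{Price, SupplierID} is in BCNF.
{Date, DishID, Ingredient, KitchenStation, ServerID, SupplierID} is in BCNF.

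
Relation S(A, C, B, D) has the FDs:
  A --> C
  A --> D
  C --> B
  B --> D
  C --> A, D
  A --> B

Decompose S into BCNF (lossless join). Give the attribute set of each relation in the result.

Candidate keys of the original relation: {A}, {C}.
Within {A, B, C, D}: {B}⁺ ∩ {A, B, C, D} = {B, D}, not the whole set, so B --> D violates BCNF; decompose into {B, D} and {A, B, C}.
{B, D}: every determinant is a superkey — BCNF.
{A, B, C}: every determinant is a superkey — BCNF.

{A, B, C}; {B, D}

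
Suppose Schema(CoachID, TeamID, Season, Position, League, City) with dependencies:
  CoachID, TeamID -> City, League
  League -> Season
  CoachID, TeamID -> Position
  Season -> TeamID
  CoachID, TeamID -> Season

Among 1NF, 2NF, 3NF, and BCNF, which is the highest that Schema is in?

Candidate keys: {CoachID, League}, {CoachID, Season}, {CoachID, TeamID}. Prime attributes: {CoachID, League, Season, TeamID}.
For League -> Season we have {League}⁺ = {League, Season, TeamID}; {League} is not a superkey, so BCNF fails.
Its right-hand attributes {Season} are all prime, as are those of every other non-superkey FD — the relation is in 3NF.

3NF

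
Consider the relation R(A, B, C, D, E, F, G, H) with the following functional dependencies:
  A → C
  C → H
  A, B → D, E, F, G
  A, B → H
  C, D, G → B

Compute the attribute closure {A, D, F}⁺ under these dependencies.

{A, C, D, F, H}

Start with {A, D, F}.
A → C applies; add {C} → now {A, C, D, F}.
C → H applies; add {H} → now {A, C, D, F, H}.
No further FD applies.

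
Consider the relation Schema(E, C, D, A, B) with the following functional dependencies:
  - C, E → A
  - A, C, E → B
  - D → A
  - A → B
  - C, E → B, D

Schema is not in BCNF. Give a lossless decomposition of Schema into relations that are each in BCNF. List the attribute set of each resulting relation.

{A, B}; {A, D}; {C, D, E}

Candidate key of the original relation: {C, E}.
In {A, B, C, D, E}, {D} is not a superkey ({D}⁺ restricted to this set is {A, B, D}), so split on D → A, B into {A, B, D} and {C, D, E}.
In {A, B, D}, {A} is not a superkey ({A}⁺ restricted to this set is {A, B}), so split on A → B into {A, B} and {A, D}.
{A, B}: every determinant is a superkey — BCNF.
{A, D}: every determinant is a superkey — BCNF.
{C, D, E}: every determinant is a superkey — BCNF.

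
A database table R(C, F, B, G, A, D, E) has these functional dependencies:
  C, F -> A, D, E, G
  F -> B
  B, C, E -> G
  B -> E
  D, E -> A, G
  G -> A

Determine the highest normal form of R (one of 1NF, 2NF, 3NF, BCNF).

Candidate key: {C, F}. Prime attributes: {C, F}.
F -> B: {F}⁺ = {B, E, F}, which is not all of the attributes, so the left side is not a superkey — BCNF is violated.
Because {B} is non-prime and the left side of F -> B is not a superkey, the relation is not in 3NF.
The proper key subset {F} of {C, F} determines non-prime {B, E}, so the relation is not even in 2NF.

1NF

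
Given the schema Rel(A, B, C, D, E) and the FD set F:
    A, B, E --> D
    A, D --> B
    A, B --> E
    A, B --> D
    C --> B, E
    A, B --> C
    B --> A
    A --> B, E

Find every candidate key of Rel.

{A}⁺ = {A, B, C, D, E}, which is every attribute, so {A} is a candidate key.
{B}⁺ = {A, B, C, D, E}, which is every attribute, so {B} is a candidate key.
{C}⁺ = {A, B, C, D, E}, which is every attribute, so {C} is a candidate key.
No proper subset of any of these is a key, and no other minimal superkey exists.

{A}, {B}, {C}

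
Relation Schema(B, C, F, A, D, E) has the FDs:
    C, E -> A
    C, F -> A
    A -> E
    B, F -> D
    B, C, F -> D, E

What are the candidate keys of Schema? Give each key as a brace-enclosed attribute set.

No FD produces {B, C, F}, so they must be in every candidate key.
{B, C, F}⁺ = {A, B, C, D, E, F}, which is every attribute, so {B, C, F} is a candidate key.
No smaller or unrelated set reaches every attribute, so there are no other keys.

{B, C, F}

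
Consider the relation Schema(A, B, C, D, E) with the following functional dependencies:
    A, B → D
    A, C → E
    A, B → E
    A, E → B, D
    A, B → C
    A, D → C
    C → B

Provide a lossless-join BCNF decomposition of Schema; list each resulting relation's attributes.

{A, C, D, E}; {B, C}

Candidate keys of the original relation: {A, B}, {A, C}, {A, D}, {A, E}.
Within {A, B, C, D, E}: {C}⁺ ∩ {A, B, C, D, E} = {B, C}, not the whole set, so C → B violates BCNF; decompose into {B, C} and {A, C, D, E}.
{B, C}: every determinant is a superkey — BCNF.
{A, C, D, E}: every determinant is a superkey — BCNF.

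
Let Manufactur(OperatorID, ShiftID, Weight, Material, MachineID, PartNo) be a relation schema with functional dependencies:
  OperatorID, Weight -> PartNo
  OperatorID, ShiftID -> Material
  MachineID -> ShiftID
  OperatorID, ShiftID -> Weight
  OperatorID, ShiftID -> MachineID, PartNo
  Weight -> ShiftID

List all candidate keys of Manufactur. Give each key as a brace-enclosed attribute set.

No FD produces {OperatorID}, so it must be in every candidate key.
Closure of {MachineID, OperatorID} is {MachineID, Material, OperatorID, PartNo, ShiftID, Weight}, the whole schema; {MachineID, OperatorID} is a candidate key.
Closure of {OperatorID, ShiftID} is {MachineID, Material, OperatorID, PartNo, ShiftID, Weight}, the whole schema; {OperatorID, ShiftID} is a candidate key.
Closure of {OperatorID, Weight} is {MachineID, Material, OperatorID, PartNo, ShiftID, Weight}, the whole schema; {OperatorID, Weight} is a candidate key.
No proper subset of any of these is a key, and no other minimal superkey exists.

{MachineID, OperatorID}, {OperatorID, ShiftID}, {OperatorID, Weight}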